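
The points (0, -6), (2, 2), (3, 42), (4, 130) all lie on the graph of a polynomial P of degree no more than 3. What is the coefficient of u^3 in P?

Write P(u) = au^3 + bu^2 + cu + d. Substituting each data point gives a linear system:
  d = -6
  8a + 4b + 2c + d = 2
  27a + 9b + 3c + d = 42
  64a + 16b + 4c + d = 130
Solving the system yields a = 3, b = -3, c = -2, d = -6.
So P(u) = 3u³ - 3u² - 2u - 6.
The leading coefficient is 3.

3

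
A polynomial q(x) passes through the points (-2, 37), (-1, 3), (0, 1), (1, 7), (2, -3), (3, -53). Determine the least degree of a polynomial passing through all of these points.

Forward differences of the values at x = -2, -1, 0, 1, 2, 3:
  q  : 37  3  1  7  -3  -53
  Δ  : -34  -2  6  -10  -50
  Δ^2: 32  8  -16  -40
  Δ^3: -24  -24  -24
  Δ^4: 0  0
  Δ^5: 0
The third differences are constant (-24) and nonzero, while all higher differences vanish, so the minimal degree is 3.

3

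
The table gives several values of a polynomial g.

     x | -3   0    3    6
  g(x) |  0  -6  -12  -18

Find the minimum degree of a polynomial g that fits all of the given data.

1

Forward differences of the values at x = -3, 0, 3, 6:
  g  : 0  -6  -12  -18
  Δ  : -6  -6  -6
  Δ^2: 0  0
  Δ^3: 0
The first differences are constant (-6) and nonzero, while all higher differences vanish, so the minimal degree is 1.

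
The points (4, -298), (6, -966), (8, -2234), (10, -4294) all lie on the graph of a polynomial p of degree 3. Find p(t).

Using the Lagrange interpolation formula with nodes 4, 6, 8, 10:
  L_0(t) = (t - 6)(t - 8)(t - 10) / -48
  L_1(t) = (t - 4)(t - 8)(t - 10) / 16
  L_2(t) = (t - 4)(t - 6)(t - 10) / -16
  L_3(t) = (t - 4)(t - 6)(t - 8) / 48
Then p(t) = -298·L_0(t) - 966·L_1(t) - 2234·L_2(t) - 4294·L_3(t).
Expanding and collecting terms gives p(t) = -4t^3 - 3t^2 + 6.
Check: p(4) = -298. ✓

p(t) = -4t^3 - 3t^2 + 6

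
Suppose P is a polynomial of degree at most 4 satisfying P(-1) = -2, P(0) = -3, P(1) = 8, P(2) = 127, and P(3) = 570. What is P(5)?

3892

Using the Lagrange interpolation formula with nodes -1, 0, 1, 2, 3:
  L_0(s) = s(s - 1)(s - 2)(s - 3) / 24
  L_1(s) = (s + 1)(s - 1)(s - 2)(s - 3) / -6
  L_2(s) = (s + 1)s(s - 2)(s - 3) / 4
  L_3(s) = (s + 1)s(s - 1)(s - 3) / -6
  L_4(s) = (s + 1)s(s - 1)(s - 2) / 24
Then P(s) = -2·L_0(s) - 3·L_1(s) + 8·L_2(s) + 127·L_3(s) + 570·L_4(s).
Expanding and collecting terms gives P(s) = 5s^4 + 6s^3 + s^2 - s - 3.
Evaluating at s = 5: P(5) = 3892.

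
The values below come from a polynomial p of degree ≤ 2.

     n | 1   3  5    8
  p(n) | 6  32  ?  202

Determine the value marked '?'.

82

The 3 known points determine the degree-2 polynomial uniquely.
Write p(n) = an^2 + bn + c. Substituting each data point gives a linear system:
  a + b + c = 6
  9a + 3b + c = 32
  64a + 8b + c = 202
Solving the system yields a = 3, b = 1, c = 2.
So p(n) = 3n² + n + 2.
Then p(5) = 82.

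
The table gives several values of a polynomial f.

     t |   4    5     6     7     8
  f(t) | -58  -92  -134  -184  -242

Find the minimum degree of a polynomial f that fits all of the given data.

Forward differences of the values at t = 4, 5, 6, 7, 8:
  f  : -58  -92  -134  -184  -242
  Δ  : -34  -42  -50  -58
  Δ^2: -8  -8  -8
  Δ^3: 0  0
  Δ^4: 0
The second differences are constant (-8) and nonzero, while all higher differences vanish, so the minimal degree is 2.

2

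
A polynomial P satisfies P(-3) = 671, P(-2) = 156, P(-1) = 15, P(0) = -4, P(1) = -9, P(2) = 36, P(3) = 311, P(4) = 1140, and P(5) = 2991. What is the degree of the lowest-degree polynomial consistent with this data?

Forward differences of the values at n = -3, -2, -1, 0, 1, 2, 3, 4, 5:
  P  : 671  156  15  -4  -9  36  311  1140  2991
  Δ  : -515  -141  -19  -5  45  275  829  1851
  Δ^2: 374  122  14  50  230  554  1022
  Δ^3: -252  -108  36  180  324  468
  Δ^4: 144  144  144  144  144
  Δ^5: 0  0  0  0
  Δ^6: 0  0  0
  Δ^7: 0  0
  Δ^8: 0
The fourth differences are constant (144) and nonzero, while all higher differences vanish, so the minimal degree is 4.

4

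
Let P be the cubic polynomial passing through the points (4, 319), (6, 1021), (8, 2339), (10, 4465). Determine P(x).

Using the Lagrange interpolation formula with nodes 4, 6, 8, 10:
  L_0(x) = (x - 6)(x - 8)(x - 10) / -48
  L_1(x) = (x - 4)(x - 8)(x - 10) / 16
  L_2(x) = (x - 4)(x - 6)(x - 10) / -16
  L_3(x) = (x - 4)(x - 6)(x - 8) / 48
Then P(x) = 319·L_0(x) + 1021·L_1(x) + 2339·L_2(x) + 4465·L_3(x).
Expanding and collecting terms gives P(x) = 4x³ + 5x² - 3x - 5.
Check: P(8) = 2339. ✓

P(x) = 4x^3 + 5x^2 - 3x - 5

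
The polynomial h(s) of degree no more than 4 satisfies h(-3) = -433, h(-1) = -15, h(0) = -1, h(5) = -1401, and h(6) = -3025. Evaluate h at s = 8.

Write h(s) = as^4 + bs^3 + cs^2 + ds + e. Substituting each data point gives a linear system:
  81a - 27b + 9c - 3d + e = -433
  a - b + c - d + e = -15
  e = -1
  625a + 125b + 25c + 5d + e = -1401
  1296a + 216b + 36c + 6d + e = -3025
Solving the system yields a = -3, b = 5, c = -6, d = 0, e = -1.
So h(s) = -3s^4 + 5s^3 - 6s^2 - 1.
Then h(8) = -10113.

-10113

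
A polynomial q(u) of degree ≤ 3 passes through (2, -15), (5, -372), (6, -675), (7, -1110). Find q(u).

Write q(u) = au^3 + bu^2 + cu + d. Substituting each data point gives a linear system:
  8a + 4b + 2c + d = -15
  125a + 25b + 5c + d = -372
  216a + 36b + 6c + d = -675
  343a + 49b + 7c + d = -1110
Solving the system yields a = -4, b = 6, c = -5, d = 3.
So q(u) = -4u^3 + 6u^2 - 5u + 3.
Check: q(5) = -372. ✓

q(u) = -4u^3 + 6u^2 - 5u + 3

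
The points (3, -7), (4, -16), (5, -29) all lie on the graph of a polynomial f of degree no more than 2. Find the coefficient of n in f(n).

Write f(n) = an^2 + bn + c. Substituting each data point gives a linear system:
  9a + 3b + c = -7
  16a + 4b + c = -16
  25a + 5b + c = -29
Solving the system yields a = -2, b = 5, c = -4.
So f(n) = -2n² + 5n - 4.
The coefficient of n is 5.

5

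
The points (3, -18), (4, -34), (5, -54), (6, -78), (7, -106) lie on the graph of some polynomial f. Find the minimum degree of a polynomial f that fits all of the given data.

Forward differences of the values at u = 3, 4, 5, 6, 7:
  f  : -18  -34  -54  -78  -106
  Δ  : -16  -20  -24  -28
  Δ^2: -4  -4  -4
  Δ^3: 0  0
  Δ^4: 0
The second differences are constant (-4) and nonzero, while all higher differences vanish, so the minimal degree is 2.

2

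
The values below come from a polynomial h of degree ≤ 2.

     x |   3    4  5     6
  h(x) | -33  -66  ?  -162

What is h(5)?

The 3 known points determine the degree-2 polynomial uniquely.
Write h(x) = ax^2 + bx + c. Substituting each data point gives a linear system:
  9a + 3b + c = -33
  16a + 4b + c = -66
  36a + 6b + c = -162
Solving the system yields a = -5, b = 2, c = 6.
So h(x) = -5x^2 + 2x + 6.
Then h(5) = -109.

-109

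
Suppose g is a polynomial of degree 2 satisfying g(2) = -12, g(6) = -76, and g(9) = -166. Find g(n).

g(n) = -2n^2 - 4

Write g(n) = an^2 + bn + c. Substituting each data point gives a linear system:
  4a + 2b + c = -12
  36a + 6b + c = -76
  81a + 9b + c = -166
Solving the system yields a = -2, b = 0, c = -4.
So g(n) = -2n² - 4.
Check: g(6) = -76. ✓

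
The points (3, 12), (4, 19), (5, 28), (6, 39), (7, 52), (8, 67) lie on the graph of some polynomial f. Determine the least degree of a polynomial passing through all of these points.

Forward differences of the values at s = 3, 4, 5, 6, 7, 8:
  f  : 12  19  28  39  52  67
  Δ  : 7  9  11  13  15
  Δ^2: 2  2  2  2
  Δ^3: 0  0  0
  Δ^4: 0  0
  Δ^5: 0
The second differences are constant (2) and nonzero, while all higher differences vanish, so the minimal degree is 2.

2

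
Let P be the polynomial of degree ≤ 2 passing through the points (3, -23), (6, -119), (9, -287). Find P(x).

P(x) = -4x^2 + 4x + 1

Write P(x) = ax^2 + bx + c. Substituting each data point gives a linear system:
  9a + 3b + c = -23
  36a + 6b + c = -119
  81a + 9b + c = -287
Solving the system yields a = -4, b = 4, c = 1.
So P(x) = -4x^2 + 4x + 1.
Check: P(9) = -287. ✓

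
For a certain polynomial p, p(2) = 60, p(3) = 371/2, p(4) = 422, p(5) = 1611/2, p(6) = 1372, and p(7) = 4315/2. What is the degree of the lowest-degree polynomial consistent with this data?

Forward differences of the values at x = 2, 3, 4, 5, 6, 7:
  p  : 60  371/2  422  1611/2  1372  4315/2
  Δ  : 251/2  473/2  767/2  1133/2  1571/2
  Δ^2: 111  147  183  219
  Δ^3: 36  36  36
  Δ^4: 0  0
  Δ^5: 0
The third differences are constant (36) and nonzero, while all higher differences vanish, so the minimal degree is 3.

3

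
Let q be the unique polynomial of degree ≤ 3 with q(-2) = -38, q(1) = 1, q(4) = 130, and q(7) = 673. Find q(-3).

-87

Forward differences of the values at u = -2, 1, 4, 7:
  q  : -38  1  130  673
  Δ  : 39  129  543
  Δ^2: 90  414
  Δ^3: 324
The third differences are constant, confirming degree 3.
Interpolating (Newton forward form) and evaluating at u = -3 gives q(-3) = -87.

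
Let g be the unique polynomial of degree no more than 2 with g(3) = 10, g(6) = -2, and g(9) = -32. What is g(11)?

Using the Lagrange interpolation formula with nodes 3, 6, 9:
  L_0(u) = (u - 6)(u - 9) / 18
  L_1(u) = (u - 3)(u - 9) / -9
  L_2(u) = (u - 3)(u - 6) / 18
Then g(u) = 10·L_0(u) - 2·L_1(u) - 32·L_2(u).
Expanding and collecting terms gives g(u) = -u^2 + 5u + 4.
Evaluating at u = 11: g(11) = -62.

-62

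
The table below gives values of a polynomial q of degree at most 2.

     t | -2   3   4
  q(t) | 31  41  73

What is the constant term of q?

5

Write q(t) = at^2 + bt + c. Substituting each data point gives a linear system:
  4a - 2b + c = 31
  9a + 3b + c = 41
  16a + 4b + c = 73
Solving the system yields a = 5, b = -3, c = 5.
So q(t) = 5t^2 - 3t + 5.
The constant term is 5.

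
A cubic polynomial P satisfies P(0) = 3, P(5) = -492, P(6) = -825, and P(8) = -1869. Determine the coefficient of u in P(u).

Write P(u) = au^3 + bu^2 + cu + d. Substituting each data point gives a linear system:
  d = 3
  125a + 25b + 5c + d = -492
  216a + 36b + 6c + d = -825
  512a + 64b + 8c + d = -1869
Solving the system yields a = -3, b = -6, c = 6, d = 3.
So P(u) = -3u³ - 6u² + 6u + 3.
The coefficient of u is 6.

6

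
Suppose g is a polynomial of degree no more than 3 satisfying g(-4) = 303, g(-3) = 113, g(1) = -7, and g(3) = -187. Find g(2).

-57

Write g(s) = as^3 + bs^2 + cs + d. Substituting each data point gives a linear system:
  -64a + 16b - 4c + d = 303
  -27a + 9b - 3c + d = 113
  a + b + c + d = -7
  27a + 9b + 3c + d = -187
Solving the system yields a = -6, b = -4, c = 4, d = -1.
So g(s) = -6s^3 - 4s^2 + 4s - 1.
Then g(2) = -57.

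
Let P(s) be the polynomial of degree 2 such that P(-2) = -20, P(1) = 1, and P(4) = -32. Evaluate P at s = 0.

Using the Lagrange interpolation formula with nodes -2, 1, 4:
  L_0(s) = (s - 1)(s - 4) / 18
  L_1(s) = (s + 2)(s - 4) / -9
  L_2(s) = (s + 2)(s - 1) / 18
Then P(s) = -20·L_0(s) + 1·L_1(s) - 32·L_2(s).
Expanding and collecting terms gives P(s) = -3s^2 + 4s.
Evaluating at s = 0: P(0) = 0.

0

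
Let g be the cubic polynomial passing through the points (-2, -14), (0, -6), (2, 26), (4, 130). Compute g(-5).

-86

Using the Lagrange interpolation formula with nodes -2, 0, 2, 4:
  L_0(n) = n(n - 2)(n - 4) / -48
  L_1(n) = (n + 2)(n - 2)(n - 4) / 16
  L_2(n) = (n + 2)n(n - 4) / -16
  L_3(n) = (n + 2)n(n - 2) / 48
Then g(n) = -14·L_0(n) - 6·L_1(n) + 26·L_2(n) + 130·L_3(n).
Expanding and collecting terms gives g(n) = n^3 + 3n^2 + 6n - 6.
Evaluating at n = -5: g(-5) = -86.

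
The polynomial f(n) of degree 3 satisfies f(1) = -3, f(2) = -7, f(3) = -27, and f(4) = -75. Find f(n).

f(n) = -2n^3 + 4n^2 - 2n - 3

Write f(n) = an^3 + bn^2 + cn + d. Substituting each data point gives a linear system:
  a + b + c + d = -3
  8a + 4b + 2c + d = -7
  27a + 9b + 3c + d = -27
  64a + 16b + 4c + d = -75
Solving the system yields a = -2, b = 4, c = -2, d = -3.
So f(n) = -2n³ + 4n² - 2n - 3.
Check: f(3) = -27. ✓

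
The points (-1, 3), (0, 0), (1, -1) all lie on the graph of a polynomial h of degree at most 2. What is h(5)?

15

Forward differences of the values at n = -1, 0, 1:
  h  : 3  0  -1
  Δ  : -3  -1
  Δ^2: 2
The second differences are constant, confirming degree 2.
Interpolating (Newton forward form) and evaluating at n = 5 gives h(5) = 15.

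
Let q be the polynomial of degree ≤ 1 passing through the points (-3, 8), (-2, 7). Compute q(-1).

Write q(n) = an + b. Substituting each data point gives a linear system:
  -3a + b = 8
  -2a + b = 7
Solving the system yields a = -1, b = 5.
So q(n) = -n + 5.
Then q(-1) = 6.

6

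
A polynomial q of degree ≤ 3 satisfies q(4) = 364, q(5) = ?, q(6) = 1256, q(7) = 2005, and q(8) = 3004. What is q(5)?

The 4 known points determine the degree-3 polynomial uniquely.
Write q(u) = au^3 + bu^2 + cu + d. Substituting each data point gives a linear system:
  64a + 16b + 4c + d = 364
  216a + 36b + 6c + d = 1256
  343a + 49b + 7c + d = 2005
  512a + 64b + 8c + d = 3004
Solving the system yields a = 6, b = -1, c = 0, d = -4.
So q(u) = 6u³ - u² - 4.
Then q(5) = 721.

721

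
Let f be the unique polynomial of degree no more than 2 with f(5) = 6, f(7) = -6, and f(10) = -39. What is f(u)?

f(u) = -u^2 + 6u + 1

Using the Lagrange interpolation formula with nodes 5, 7, 10:
  L_0(u) = (u - 7)(u - 10) / 10
  L_1(u) = (u - 5)(u - 10) / -6
  L_2(u) = (u - 5)(u - 7) / 15
Then f(u) = 6·L_0(u) - 6·L_1(u) - 39·L_2(u).
Expanding and collecting terms gives f(u) = -u^2 + 6u + 1.
Check: f(7) = -6. ✓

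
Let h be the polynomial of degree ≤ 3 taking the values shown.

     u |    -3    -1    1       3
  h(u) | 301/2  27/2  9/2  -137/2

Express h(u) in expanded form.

Using the Lagrange interpolation formula with nodes -3, -1, 1, 3:
  L_0(u) = (u + 1)(u - 1)(u - 3) / -48
  L_1(u) = (u + 3)(u - 1)(u - 3) / 16
  L_2(u) = (u + 3)(u + 1)(u - 3) / -16
  L_3(u) = (u + 3)(u + 1)(u - 1) / 48
Then h(u) = 301/2·L_0(u) + 27/2·L_1(u) + 9/2·L_2(u) - 137/2·L_3(u).
Expanding and collecting terms gives h(u) = -4u³ + 4u² - (1/2)u + 5.
Check: h(-1) = 27/2. ✓

h(u) = -4u^3 + 4u^2 - (1/2)u + 5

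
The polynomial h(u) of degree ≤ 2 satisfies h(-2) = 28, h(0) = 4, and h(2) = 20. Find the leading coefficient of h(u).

5

Write h(u) = au^2 + bu + c. Substituting each data point gives a linear system:
  4a - 2b + c = 28
  c = 4
  4a + 2b + c = 20
Solving the system yields a = 5, b = -2, c = 4.
So h(u) = 5u^2 - 2u + 4.
The leading coefficient is 5.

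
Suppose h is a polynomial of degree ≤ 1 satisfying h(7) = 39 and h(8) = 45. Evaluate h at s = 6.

Write h(s) = as + b. Substituting each data point gives a linear system:
  7a + b = 39
  8a + b = 45
Solving the system yields a = 6, b = -3.
So h(s) = 6s - 3.
Then h(6) = 33.

33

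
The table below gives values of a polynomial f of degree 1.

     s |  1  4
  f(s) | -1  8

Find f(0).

Write f(s) = as + b. Substituting each data point gives a linear system:
  a + b = -1
  4a + b = 8
Solving the system yields a = 3, b = -4.
So f(s) = 3s - 4.
Then f(0) = -4.

-4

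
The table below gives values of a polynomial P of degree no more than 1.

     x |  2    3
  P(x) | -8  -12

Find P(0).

Write P(x) = ax + b. Substituting each data point gives a linear system:
  2a + b = -8
  3a + b = -12
Solving the system yields a = -4, b = 0.
So P(x) = -4x.
Then P(0) = 0.

0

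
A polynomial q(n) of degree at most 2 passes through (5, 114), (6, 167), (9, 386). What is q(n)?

q(n) = 5n^2 - 2n - 1

Write q(n) = an^2 + bn + c. Substituting each data point gives a linear system:
  25a + 5b + c = 114
  36a + 6b + c = 167
  81a + 9b + c = 386
Solving the system yields a = 5, b = -2, c = -1.
So q(n) = 5n^2 - 2n - 1.
Check: q(6) = 167. ✓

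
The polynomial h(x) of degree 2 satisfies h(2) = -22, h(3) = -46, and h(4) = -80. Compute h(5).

-124

Using the Lagrange interpolation formula with nodes 2, 3, 4:
  L_0(x) = (x - 3)(x - 4) / 2
  L_1(x) = (x - 2)(x - 4) / -1
  L_2(x) = (x - 2)(x - 3) / 2
Then h(x) = -22·L_0(x) - 46·L_1(x) - 80·L_2(x).
Expanding and collecting terms gives h(x) = -5x^2 + x - 4.
Evaluating at x = 5: h(5) = -124.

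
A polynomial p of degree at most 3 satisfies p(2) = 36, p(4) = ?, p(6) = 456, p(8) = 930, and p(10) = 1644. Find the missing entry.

On equispaced nodes a degree-3 polynomial has vanishing fourth forward difference, so
  p(2) - 4·p(4) + 6·p(6) - 4·p(8) + p(10) = 0.
Substituting the known values and solving for p(4):
  -4·p(4) = -696
  p(4) = 174.

174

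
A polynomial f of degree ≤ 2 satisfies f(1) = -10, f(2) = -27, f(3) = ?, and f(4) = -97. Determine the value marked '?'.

On equispaced nodes a degree-2 polynomial has vanishing third forward difference, so
  - f(1) + 3·f(2) - 3·f(3) + f(4) = 0.
Substituting the known values and solving for f(3):
  -3·f(3) = 168
  f(3) = -56.

-56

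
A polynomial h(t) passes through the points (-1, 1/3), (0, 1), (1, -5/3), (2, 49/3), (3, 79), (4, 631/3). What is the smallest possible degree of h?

Forward differences of the values at t = -1, 0, 1, 2, 3, 4:
  h  : 1/3  1  -5/3  49/3  79  631/3
  Δ  : 2/3  -8/3  18  188/3  394/3
  Δ^2: -10/3  62/3  134/3  206/3
  Δ^3: 24  24  24
  Δ^4: 0  0
  Δ^5: 0
The third differences are constant (24) and nonzero, while all higher differences vanish, so the minimal degree is 3.

3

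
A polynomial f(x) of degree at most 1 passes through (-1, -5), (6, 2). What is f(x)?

f(x) = x - 4

Write f(x) = ax + b. Substituting each data point gives a linear system:
  -a + b = -5
  6a + b = 2
Solving the system yields a = 1, b = -4.
So f(x) = x - 4.
Check: f(-1) = -5. ✓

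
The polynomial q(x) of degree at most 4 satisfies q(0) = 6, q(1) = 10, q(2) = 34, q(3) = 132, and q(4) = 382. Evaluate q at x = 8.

Write q(x) = ax^4 + bx^3 + cx^2 + dx + e. Substituting each data point gives a linear system:
  e = 6
  a + b + c + d + e = 10
  16a + 8b + 4c + 2d + e = 34
  81a + 27b + 9c + 3d + e = 132
  256a + 64b + 16c + 4d + e = 382
Solving the system yields a = 1, b = 3, c = -6, d = 6, e = 6.
So q(x) = x^4 + 3x^3 - 6x^2 + 6x + 6.
Then q(8) = 5302.

5302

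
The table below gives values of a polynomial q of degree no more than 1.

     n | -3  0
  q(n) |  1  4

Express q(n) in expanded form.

q(n) = n + 4

Using the Lagrange interpolation formula with nodes -3, 0:
  L_0(n) = n / -3
  L_1(n) = (n + 3) / 3
Then q(n) = 1·L_0(n) + 4·L_1(n).
Expanding and collecting terms gives q(n) = n + 4.
Check: q(0) = 4. ✓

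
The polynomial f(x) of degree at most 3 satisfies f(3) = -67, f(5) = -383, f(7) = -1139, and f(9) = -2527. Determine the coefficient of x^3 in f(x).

-4

Write f(x) = ax^3 + bx^2 + cx + d. Substituting each data point gives a linear system:
  27a + 9b + 3c + d = -67
  125a + 25b + 5c + d = -383
  343a + 49b + 7c + d = -1139
  729a + 81b + 9c + d = -2527
Solving the system yields a = -4, b = 5, c = -2, d = 2.
So f(x) = -4x^3 + 5x^2 - 2x + 2.
The leading coefficient is -4.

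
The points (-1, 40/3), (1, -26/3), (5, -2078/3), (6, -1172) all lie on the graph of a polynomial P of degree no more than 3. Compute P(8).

Using the Lagrange interpolation formula with nodes -1, 1, 5, 6:
  L_0(u) = (u - 1)(u - 5)(u - 6) / -84
  L_1(u) = (u + 1)(u - 5)(u - 6) / 40
  L_2(u) = (u + 1)(u - 1)(u - 6) / -24
  L_3(u) = (u + 1)(u - 1)(u - 5) / 35
Then P(u) = 40/3·L_0(u) - 26/3·L_1(u) - 2078/3·L_2(u) - 1172·L_3(u).
Expanding and collecting terms gives P(u) = -5u^3 - (5/3)u^2 - 6u + 4.
Evaluating at u = 8: P(8) = -8132/3.

-8132/3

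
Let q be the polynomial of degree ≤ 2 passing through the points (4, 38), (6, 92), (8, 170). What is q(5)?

Forward differences of the values at u = 4, 6, 8:
  q  : 38  92  170
  Δ  : 54  78
  Δ^2: 24
The second differences are constant, confirming degree 2.
Interpolating (Newton forward form) and evaluating at u = 5 gives q(5) = 62.

62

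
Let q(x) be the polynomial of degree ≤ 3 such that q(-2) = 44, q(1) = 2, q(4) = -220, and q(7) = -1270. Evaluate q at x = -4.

Using the Lagrange interpolation formula with nodes -2, 1, 4, 7:
  L_0(x) = (x - 1)(x - 4)(x - 7) / -162
  L_1(x) = (x + 2)(x - 4)(x - 7) / 54
  L_2(x) = (x + 2)(x - 1)(x - 7) / -54
  L_3(x) = (x + 2)(x - 1)(x - 4) / 162
Then q(x) = 44·L_0(x) + 2·L_1(x) - 220·L_2(x) - 1270·L_3(x).
Expanding and collecting terms gives q(x) = -4x³ + 2x² + 4.
Evaluating at x = -4: q(-4) = 292.

292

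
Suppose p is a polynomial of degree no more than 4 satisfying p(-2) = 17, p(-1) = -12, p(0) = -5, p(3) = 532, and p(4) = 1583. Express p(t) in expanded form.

p(t) = 5t^4 + 5t^3 - 2t^2 + 5t - 5

Using the Lagrange interpolation formula with nodes -2, -1, 0, 3, 4:
  L_0(t) = (t + 1)t(t - 3)(t - 4) / 60
  L_1(t) = (t + 2)t(t - 3)(t - 4) / -20
  L_2(t) = (t + 2)(t + 1)(t - 3)(t - 4) / 24
  L_3(t) = (t + 2)(t + 1)t(t - 4) / -60
  L_4(t) = (t + 2)(t + 1)t(t - 3) / 120
Then p(t) = 17·L_0(t) - 12·L_1(t) - 5·L_2(t) + 532·L_3(t) + 1583·L_4(t).
Expanding and collecting terms gives p(t) = 5t^4 + 5t^3 - 2t^2 + 5t - 5.
Check: p(-1) = -12. ✓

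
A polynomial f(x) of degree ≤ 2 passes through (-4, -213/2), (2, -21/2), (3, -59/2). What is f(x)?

f(x) = -5x^2 + 6x - 5/2

Using the Lagrange interpolation formula with nodes -4, 2, 3:
  L_0(x) = (x - 2)(x - 3) / 42
  L_1(x) = (x + 4)(x - 3) / -6
  L_2(x) = (x + 4)(x - 2) / 7
Then f(x) = -213/2·L_0(x) - 21/2·L_1(x) - 59/2·L_2(x).
Expanding and collecting terms gives f(x) = -5x^2 + 6x - 5/2.
Check: f(3) = -59/2. ✓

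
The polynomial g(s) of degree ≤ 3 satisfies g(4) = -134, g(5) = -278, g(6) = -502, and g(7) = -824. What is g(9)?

-1834

Write g(s) = as^3 + bs^2 + cs + d. Substituting each data point gives a linear system:
  64a + 16b + 4c + d = -134
  125a + 25b + 5c + d = -278
  216a + 36b + 6c + d = -502
  343a + 49b + 7c + d = -824
Solving the system yields a = -3, b = 5, c = -6, d = 2.
So g(s) = -3s^3 + 5s^2 - 6s + 2.
Then g(9) = -1834.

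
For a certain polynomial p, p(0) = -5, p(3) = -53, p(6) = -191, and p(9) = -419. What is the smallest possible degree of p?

Forward differences of the values at n = 0, 3, 6, 9:
  p  : -5  -53  -191  -419
  Δ  : -48  -138  -228
  Δ^2: -90  -90
  Δ^3: 0
The second differences are constant (-90) and nonzero, while all higher differences vanish, so the minimal degree is 2.

2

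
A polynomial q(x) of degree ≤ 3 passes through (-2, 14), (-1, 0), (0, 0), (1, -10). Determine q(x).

Using the Lagrange interpolation formula with nodes -2, -1, 0, 1:
  L_0(x) = (x + 1)x(x - 1) / -6
  L_1(x) = (x + 2)x(x - 1) / 2
  L_2(x) = (x + 2)(x + 1)(x - 1) / -2
  L_3(x) = (x + 2)(x + 1)x / 6
Then q(x) = 14·L_0(x) + 0·L_1(x) + 0·L_2(x) - 10·L_3(x).
Expanding and collecting terms gives q(x) = -4x^3 - 5x^2 - x.
Check: q(-1) = 0. ✓

q(x) = -4x^3 - 5x^2 - x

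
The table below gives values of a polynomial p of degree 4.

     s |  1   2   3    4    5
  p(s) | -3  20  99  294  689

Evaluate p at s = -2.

24

Using the Lagrange interpolation formula with nodes 1, 2, 3, 4, 5:
  L_0(s) = (s - 2)(s - 3)(s - 4)(s - 5) / 24
  L_1(s) = (s - 1)(s - 3)(s - 4)(s - 5) / -6
  L_2(s) = (s - 1)(s - 2)(s - 4)(s - 5) / 4
  L_3(s) = (s - 1)(s - 2)(s - 3)(s - 5) / -6
  L_4(s) = (s - 1)(s - 2)(s - 3)(s - 4) / 24
Then p(s) = -3·L_0(s) + 20·L_1(s) + 99·L_2(s) + 294·L_3(s) + 689·L_4(s).
Expanding and collecting terms gives p(s) = s⁴ + 3s² - s - 6.
Evaluating at s = -2: p(-2) = 24.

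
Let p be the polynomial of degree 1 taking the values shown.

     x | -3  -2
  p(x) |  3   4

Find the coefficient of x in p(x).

Write p(x) = ax + b. Substituting each data point gives a linear system:
  -3a + b = 3
  -2a + b = 4
Solving the system yields a = 1, b = 6.
So p(x) = x + 6.
The leading coefficient is 1.

1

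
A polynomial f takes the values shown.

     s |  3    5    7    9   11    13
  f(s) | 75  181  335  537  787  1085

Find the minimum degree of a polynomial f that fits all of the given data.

2

Forward differences of the values at s = 3, 5, 7, 9, 11, 13:
  f  : 75  181  335  537  787  1085
  Δ  : 106  154  202  250  298
  Δ^2: 48  48  48  48
  Δ^3: 0  0  0
  Δ^4: 0  0
  Δ^5: 0
The second differences are constant (48) and nonzero, while all higher differences vanish, so the minimal degree is 2.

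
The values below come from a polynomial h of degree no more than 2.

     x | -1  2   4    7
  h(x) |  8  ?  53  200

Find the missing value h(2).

5

The 3 known points determine the degree-2 polynomial uniquely.
Write h(x) = ax^2 + bx + c. Substituting each data point gives a linear system:
  a - b + c = 8
  16a + 4b + c = 53
  49a + 7b + c = 200
Solving the system yields a = 5, b = -6, c = -3.
So h(x) = 5x^2 - 6x - 3.
Then h(2) = 5.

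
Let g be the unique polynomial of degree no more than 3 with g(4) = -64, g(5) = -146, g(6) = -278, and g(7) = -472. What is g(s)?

Write g(s) = as^3 + bs^2 + cs + d. Substituting each data point gives a linear system:
  64a + 16b + 4c + d = -64
  125a + 25b + 5c + d = -146
  216a + 36b + 6c + d = -278
  343a + 49b + 7c + d = -472
Solving the system yields a = -2, b = 5, c = -5, d = 4.
So g(s) = -2s^3 + 5s^2 - 5s + 4.
Check: g(7) = -472. ✓

g(s) = -2s^3 + 5s^2 - 5s + 4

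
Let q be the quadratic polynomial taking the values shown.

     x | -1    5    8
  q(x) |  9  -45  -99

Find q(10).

Write q(x) = ax^2 + bx + c. Substituting each data point gives a linear system:
  a - b + c = 9
  25a + 5b + c = -45
  64a + 8b + c = -99
Solving the system yields a = -1, b = -5, c = 5.
So q(x) = -x^2 - 5x + 5.
Then q(10) = -145.

-145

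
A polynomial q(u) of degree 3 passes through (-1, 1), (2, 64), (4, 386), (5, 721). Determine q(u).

Using the Lagrange interpolation formula with nodes -1, 2, 4, 5:
  L_0(u) = (u - 2)(u - 4)(u - 5) / -90
  L_1(u) = (u + 1)(u - 4)(u - 5) / 18
  L_2(u) = (u + 1)(u - 2)(u - 5) / -10
  L_3(u) = (u + 1)(u - 2)(u - 4) / 18
Then q(u) = 1·L_0(u) + 64·L_1(u) + 386·L_2(u) + 721·L_3(u).
Expanding and collecting terms gives q(u) = 5u^3 + 3u^2 + 3u + 6.
Check: q(2) = 64. ✓

q(u) = 5u^3 + 3u^2 + 3u + 6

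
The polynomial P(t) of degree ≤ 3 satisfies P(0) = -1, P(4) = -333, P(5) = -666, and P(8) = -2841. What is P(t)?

P(t) = -6t^3 + 4t^2 - 3t - 1

Write P(t) = at^3 + bt^2 + ct + d. Substituting each data point gives a linear system:
  d = -1
  64a + 16b + 4c + d = -333
  125a + 25b + 5c + d = -666
  512a + 64b + 8c + d = -2841
Solving the system yields a = -6, b = 4, c = -3, d = -1.
So P(t) = -6t^3 + 4t^2 - 3t - 1.
Check: P(0) = -1. ✓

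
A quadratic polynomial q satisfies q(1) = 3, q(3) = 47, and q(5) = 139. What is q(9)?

Using the Lagrange interpolation formula with nodes 1, 3, 5:
  L_0(s) = (s - 3)(s - 5) / 8
  L_1(s) = (s - 1)(s - 5) / -4
  L_2(s) = (s - 1)(s - 3) / 8
Then q(s) = 3·L_0(s) + 47·L_1(s) + 139·L_2(s).
Expanding and collecting terms gives q(s) = 6s^2 - 2s - 1.
Evaluating at s = 9: q(9) = 467.

467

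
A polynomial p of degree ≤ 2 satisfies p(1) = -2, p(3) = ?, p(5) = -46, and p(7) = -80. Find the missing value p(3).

On equispaced nodes a degree-2 polynomial has vanishing third forward difference, so
  - p(1) + 3·p(3) - 3·p(5) + p(7) = 0.
Substituting the known values and solving for p(3):
  3·p(3) = -60
  p(3) = -20.

-20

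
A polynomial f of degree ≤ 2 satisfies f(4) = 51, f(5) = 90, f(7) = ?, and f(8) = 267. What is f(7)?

The 3 known points determine the degree-2 polynomial uniquely.
Write f(u) = au^2 + bu + c. Substituting each data point gives a linear system:
  16a + 4b + c = 51
  25a + 5b + c = 90
  64a + 8b + c = 267
Solving the system yields a = 5, b = -6, c = -5.
So f(u) = 5u² - 6u - 5.
Then f(7) = 198.

198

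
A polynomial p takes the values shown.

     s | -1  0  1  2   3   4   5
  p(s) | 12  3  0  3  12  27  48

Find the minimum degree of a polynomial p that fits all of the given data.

2

Forward differences of the values at s = -1, 0, 1, 2, 3, 4, 5:
  p  : 12  3  0  3  12  27  48
  Δ  : -9  -3  3  9  15  21
  Δ^2: 6  6  6  6  6
  Δ^3: 0  0  0  0
  Δ^4: 0  0  0
  Δ^5: 0  0
  Δ^6: 0
The second differences are constant (6) and nonzero, while all higher differences vanish, so the minimal degree is 2.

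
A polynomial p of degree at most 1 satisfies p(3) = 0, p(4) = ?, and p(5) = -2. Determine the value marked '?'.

On equispaced nodes a degree-1 polynomial has vanishing second forward difference, so
  p(3) - 2·p(4) + p(5) = 0.
Substituting the known values and solving for p(4):
  -2·p(4) = 2
  p(4) = -1.

-1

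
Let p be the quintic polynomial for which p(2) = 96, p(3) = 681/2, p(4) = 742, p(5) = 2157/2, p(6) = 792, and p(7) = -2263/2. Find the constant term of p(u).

6

Write p(u) = au^5 + bu^4 + cu^3 + du^2 + eu + k. Substituting each data point gives a linear system:
  32a + 16b + 8c + 4d + 2e + k = 96
  243a + 81b + 27c + 9d + 3e + k = 681/2
  1024a + 256b + 64c + 16d + 4e + k = 742
  3125a + 625b + 125c + 25d + 5e + k = 2157/2
  7776a + 1296b + 216c + 36d + 6e + k = 792
  16807a + 2401b + 343c + 49d + 7e + k = -2263/2
Solving the system yields a = -1, b = 6, c = 4, d = -5/2, e = 2, k = 6.
So p(u) = -u^5 + 6u^4 + 4u^3 - (5/2)u^2 + 2u + 6.
The constant term is 6.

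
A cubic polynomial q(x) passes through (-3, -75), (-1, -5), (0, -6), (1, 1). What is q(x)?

q(x) = 4x^3 + 4x^2 - x - 6

Using the Lagrange interpolation formula with nodes -3, -1, 0, 1:
  L_0(x) = (x + 1)x(x - 1) / -24
  L_1(x) = (x + 3)x(x - 1) / 4
  L_2(x) = (x + 3)(x + 1)(x - 1) / -3
  L_3(x) = (x + 3)(x + 1)x / 8
Then q(x) = -75·L_0(x) - 5·L_1(x) - 6·L_2(x) + 1·L_3(x).
Expanding and collecting terms gives q(x) = 4x³ + 4x² - x - 6.
Check: q(1) = 1. ✓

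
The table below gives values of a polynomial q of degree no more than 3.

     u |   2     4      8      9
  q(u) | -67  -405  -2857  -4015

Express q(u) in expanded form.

Write q(u) = au^3 + bu^2 + cu + d. Substituting each data point gives a linear system:
  8a + 4b + 2c + d = -67
  64a + 16b + 4c + d = -405
  512a + 64b + 8c + d = -2857
  729a + 81b + 9c + d = -4015
Solving the system yields a = -5, b = -4, c = -5, d = -1.
So q(u) = -5u^3 - 4u^2 - 5u - 1.
Check: q(2) = -67. ✓

q(u) = -5u^3 - 4u^2 - 5u - 1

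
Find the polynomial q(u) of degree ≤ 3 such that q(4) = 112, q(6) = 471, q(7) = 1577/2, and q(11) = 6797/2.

Write q(u) = au^3 + bu^2 + cu + d. Substituting each data point gives a linear system:
  64a + 16b + 4c + d = 112
  216a + 36b + 6c + d = 471
  343a + 49b + 7c + d = 1577/2
  1331a + 121b + 11c + d = 6797/2
Solving the system yields a = 3, b = -5, c = 3/2, d = -6.
So q(u) = 3u³ - 5u² + (3/2)u - 6.
Check: q(4) = 112. ✓

q(u) = 3u^3 - 5u^2 + (3/2)u - 6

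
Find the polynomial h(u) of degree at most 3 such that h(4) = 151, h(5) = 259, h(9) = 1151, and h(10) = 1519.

h(u) = u^3 + 5u^2 + 2u - 1

Using the Lagrange interpolation formula with nodes 4, 5, 9, 10:
  L_0(u) = (u - 5)(u - 9)(u - 10) / -30
  L_1(u) = (u - 4)(u - 9)(u - 10) / 20
  L_2(u) = (u - 4)(u - 5)(u - 10) / -20
  L_3(u) = (u - 4)(u - 5)(u - 9) / 30
Then h(u) = 151·L_0(u) + 259·L_1(u) + 1151·L_2(u) + 1519·L_3(u).
Expanding and collecting terms gives h(u) = u^3 + 5u^2 + 2u - 1.
Check: h(10) = 1519. ✓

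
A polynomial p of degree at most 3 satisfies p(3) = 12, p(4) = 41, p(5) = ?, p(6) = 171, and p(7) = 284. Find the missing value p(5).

92

On equispaced nodes a degree-3 polynomial has vanishing fourth forward difference, so
  p(3) - 4·p(4) + 6·p(5) - 4·p(6) + p(7) = 0.
Substituting the known values and solving for p(5):
  6·p(5) = 552
  p(5) = 92.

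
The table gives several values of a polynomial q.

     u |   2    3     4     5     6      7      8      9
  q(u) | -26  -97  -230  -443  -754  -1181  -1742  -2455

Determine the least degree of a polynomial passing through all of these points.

3

Forward differences of the values at u = 2, 3, 4, 5, 6, 7, 8, 9:
  q  : -26  -97  -230  -443  -754  -1181  -1742  -2455
  Δ  : -71  -133  -213  -311  -427  -561  -713
  Δ^2: -62  -80  -98  -116  -134  -152
  Δ^3: -18  -18  -18  -18  -18
  Δ^4: 0  0  0  0
  Δ^5: 0  0  0
  Δ^6: 0  0
  Δ^7: 0
The third differences are constant (-18) and nonzero, while all higher differences vanish, so the minimal degree is 3.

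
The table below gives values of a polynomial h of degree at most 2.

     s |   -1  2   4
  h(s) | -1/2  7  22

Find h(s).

Using the Lagrange interpolation formula with nodes -1, 2, 4:
  L_0(s) = (s - 2)(s - 4) / 15
  L_1(s) = (s + 1)(s - 4) / -6
  L_2(s) = (s + 1)(s - 2) / 10
Then h(s) = -1/2·L_0(s) + 7·L_1(s) + 22·L_2(s).
Expanding and collecting terms gives h(s) = s^2 + (3/2)s.
Check: h(4) = 22. ✓

h(s) = s^2 + (3/2)s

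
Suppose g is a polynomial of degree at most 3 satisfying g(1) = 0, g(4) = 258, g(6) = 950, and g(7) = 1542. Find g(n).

Write g(n) = an^3 + bn^2 + cn + d. Substituting each data point gives a linear system:
  a + b + c + d = 0
  64a + 16b + 4c + d = 258
  216a + 36b + 6c + d = 950
  343a + 49b + 7c + d = 1542
Solving the system yields a = 5, b = -3, c = -4, d = 2.
So g(n) = 5n^3 - 3n^2 - 4n + 2.
Check: g(4) = 258. ✓

g(n) = 5n^3 - 3n^2 - 4n + 2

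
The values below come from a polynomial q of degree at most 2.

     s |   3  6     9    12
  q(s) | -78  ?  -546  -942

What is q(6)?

The 3 known points determine the degree-2 polynomial uniquely.
Write q(s) = as^2 + bs + c. Substituting each data point gives a linear system:
  9a + 3b + c = -78
  81a + 9b + c = -546
  144a + 12b + c = -942
Solving the system yields a = -6, b = -6, c = -6.
So q(s) = -6s^2 - 6s - 6.
Then q(6) = -258.

-258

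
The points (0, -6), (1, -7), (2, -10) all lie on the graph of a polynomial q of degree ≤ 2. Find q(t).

q(t) = -t^2 - 6

Using the Lagrange interpolation formula with nodes 0, 1, 2:
  L_0(t) = (t - 1)(t - 2) / 2
  L_1(t) = t(t - 2) / -1
  L_2(t) = t(t - 1) / 2
Then q(t) = -6·L_0(t) - 7·L_1(t) - 10·L_2(t).
Expanding and collecting terms gives q(t) = -t^2 - 6.
Check: q(1) = -7. ✓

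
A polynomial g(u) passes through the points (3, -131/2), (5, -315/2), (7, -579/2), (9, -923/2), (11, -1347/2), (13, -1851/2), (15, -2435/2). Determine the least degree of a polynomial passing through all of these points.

Forward differences of the values at u = 3, 5, 7, 9, 11, 13, 15:
  g  : -131/2  -315/2  -579/2  -923/2  -1347/2  -1851/2  -2435/2
  Δ  : -92  -132  -172  -212  -252  -292
  Δ^2: -40  -40  -40  -40  -40
  Δ^3: 0  0  0  0
  Δ^4: 0  0  0
  Δ^5: 0  0
  Δ^6: 0
The second differences are constant (-40) and nonzero, while all higher differences vanish, so the minimal degree is 2.

2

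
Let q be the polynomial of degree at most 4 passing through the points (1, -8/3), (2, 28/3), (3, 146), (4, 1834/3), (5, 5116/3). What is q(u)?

Write q(u) = au^4 + bu^3 + cu^2 + du + e. Substituting each data point gives a linear system:
  a + b + c + d + e = -8/3
  16a + 8b + 4c + 2d + e = 28/3
  81a + 27b + 9c + 3d + e = 146
  256a + 64b + 16c + 4d + e = 1834/3
  625a + 125b + 25c + 5d + e = 5116/3
Solving the system yields a = 4, b = -6, c = -5/3, d = -1, e = 2.
So q(u) = 4u^4 - 6u^3 - (5/3)u^2 - u + 2.
Check: q(4) = 1834/3. ✓

q(u) = 4u^4 - 6u^3 - (5/3)u^2 - u + 2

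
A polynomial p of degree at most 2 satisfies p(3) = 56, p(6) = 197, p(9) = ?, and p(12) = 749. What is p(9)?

On equispaced nodes a degree-2 polynomial has vanishing third forward difference, so
  - p(3) + 3·p(6) - 3·p(9) + p(12) = 0.
Substituting the known values and solving for p(9):
  -3·p(9) = -1284
  p(9) = 428.

428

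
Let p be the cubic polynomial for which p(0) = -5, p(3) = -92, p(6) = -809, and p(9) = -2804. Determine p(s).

Using the Lagrange interpolation formula with nodes 0, 3, 6, 9:
  L_0(s) = (s - 3)(s - 6)(s - 9) / -162
  L_1(s) = s(s - 6)(s - 9) / 54
  L_2(s) = s(s - 3)(s - 9) / -54
  L_3(s) = s(s - 3)(s - 6) / 162
Then p(s) = -5·L_0(s) - 92·L_1(s) - 809·L_2(s) - 2804·L_3(s).
Expanding and collecting terms gives p(s) = -4s^3 + s^2 + 4s - 5.
Check: p(9) = -2804. ✓

p(s) = -4s^3 + s^2 + 4s - 5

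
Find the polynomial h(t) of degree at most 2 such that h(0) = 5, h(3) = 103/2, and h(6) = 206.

h(t) = 6t^2 - (5/2)t + 5

Write h(t) = at^2 + bt + c. Substituting each data point gives a linear system:
  c = 5
  9a + 3b + c = 103/2
  36a + 6b + c = 206
Solving the system yields a = 6, b = -5/2, c = 5.
So h(t) = 6t² - (5/2)t + 5.
Check: h(6) = 206. ✓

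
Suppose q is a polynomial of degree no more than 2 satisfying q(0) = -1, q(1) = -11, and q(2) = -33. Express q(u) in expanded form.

q(u) = -6u^2 - 4u - 1

Write q(u) = au^2 + bu + c. Substituting each data point gives a linear system:
  c = -1
  a + b + c = -11
  4a + 2b + c = -33
Solving the system yields a = -6, b = -4, c = -1.
So q(u) = -6u^2 - 4u - 1.
Check: q(2) = -33. ✓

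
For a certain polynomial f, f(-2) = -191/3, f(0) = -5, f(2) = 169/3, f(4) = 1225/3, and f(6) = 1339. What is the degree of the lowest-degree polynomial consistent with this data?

Forward differences of the values at u = -2, 0, 2, 4, 6:
  f  : -191/3  -5  169/3  1225/3  1339
  Δ  : 176/3  184/3  352  2792/3
  Δ^2: 8/3  872/3  1736/3
  Δ^3: 288  288
  Δ^4: 0
The third differences are constant (288) and nonzero, while all higher differences vanish, so the minimal degree is 3.

3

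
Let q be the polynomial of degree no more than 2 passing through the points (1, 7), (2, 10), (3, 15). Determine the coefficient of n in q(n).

0

Write q(n) = an^2 + bn + c. Substituting each data point gives a linear system:
  a + b + c = 7
  4a + 2b + c = 10
  9a + 3b + c = 15
Solving the system yields a = 1, b = 0, c = 6.
So q(n) = n^2 + 6.
The coefficient of n is 0.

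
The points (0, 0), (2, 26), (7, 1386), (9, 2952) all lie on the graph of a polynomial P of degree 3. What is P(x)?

Using the Lagrange interpolation formula with nodes 0, 2, 7, 9:
  L_0(x) = (x - 2)(x - 7)(x - 9) / -126
  L_1(x) = x(x - 7)(x - 9) / 70
  L_2(x) = x(x - 2)(x - 9) / -70
  L_3(x) = x(x - 2)(x - 7) / 126
Then P(x) = 0·L_0(x) + 26·L_1(x) + 1386·L_2(x) + 2952·L_3(x).
Expanding and collecting terms gives P(x) = 4x³ + x² - 5x.
Check: P(2) = 26. ✓

P(x) = 4x^3 + x^2 - 5x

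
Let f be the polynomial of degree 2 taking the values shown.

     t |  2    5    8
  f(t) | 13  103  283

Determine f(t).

Write f(t) = at^2 + bt + c. Substituting each data point gives a linear system:
  4a + 2b + c = 13
  25a + 5b + c = 103
  64a + 8b + c = 283
Solving the system yields a = 5, b = -5, c = 3.
So f(t) = 5t² - 5t + 3.
Check: f(8) = 283. ✓

f(t) = 5t^2 - 5t + 3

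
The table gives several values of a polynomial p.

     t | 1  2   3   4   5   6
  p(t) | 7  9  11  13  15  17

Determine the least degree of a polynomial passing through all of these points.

1

Forward differences of the values at t = 1, 2, 3, 4, 5, 6:
  p  : 7  9  11  13  15  17
  Δ  : 2  2  2  2  2
  Δ^2: 0  0  0  0
  Δ^3: 0  0  0
  Δ^4: 0  0
  Δ^5: 0
The first differences are constant (2) and nonzero, while all higher differences vanish, so the minimal degree is 1.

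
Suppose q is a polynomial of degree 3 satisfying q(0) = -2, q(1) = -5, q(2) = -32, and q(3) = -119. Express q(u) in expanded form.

q(u) = -6u^3 + 6u^2 - 3u - 2

Write q(u) = au^3 + bu^2 + cu + d. Substituting each data point gives a linear system:
  d = -2
  a + b + c + d = -5
  8a + 4b + 2c + d = -32
  27a + 9b + 3c + d = -119
Solving the system yields a = -6, b = 6, c = -3, d = -2.
So q(u) = -6u^3 + 6u^2 - 3u - 2.
Check: q(3) = -119. ✓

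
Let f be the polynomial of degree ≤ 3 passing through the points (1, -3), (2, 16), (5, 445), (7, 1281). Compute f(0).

Using the Lagrange interpolation formula with nodes 1, 2, 5, 7:
  L_0(s) = (s - 2)(s - 5)(s - 7) / -24
  L_1(s) = (s - 1)(s - 5)(s - 7) / 15
  L_2(s) = (s - 1)(s - 2)(s - 7) / -24
  L_3(s) = (s - 1)(s - 2)(s - 5) / 60
Then f(s) = -3·L_0(s) + 16·L_1(s) + 445·L_2(s) + 1281·L_3(s).
Expanding and collecting terms gives f(s) = 4s^3 - s^2 - 6s.
Evaluating at s = 0: f(0) = 0.

0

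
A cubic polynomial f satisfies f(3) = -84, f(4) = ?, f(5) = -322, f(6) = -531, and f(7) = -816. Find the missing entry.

On equispaced nodes a degree-3 polynomial has vanishing fourth forward difference, so
  f(3) - 4·f(4) + 6·f(5) - 4·f(6) + f(7) = 0.
Substituting the known values and solving for f(4):
  -4·f(4) = 708
  f(4) = -177.

-177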